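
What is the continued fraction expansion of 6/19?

Run the Euclidean algorithm on 6 and 19; the successive quotients are the partial quotients a_0, a_1, ... (each step inverts the fractional part left over by the previous one):
  6 = 0*19 + 6, so a_0 = 0.
  19 = 3*6 + 1, so a_1 = 3.
  6 = 6*1 + 0, so a_2 = 6.
The remainder reaches 0 after 3 divisions, so the expansion has 3 partial quotients, read off in order.

[0; 3, 6]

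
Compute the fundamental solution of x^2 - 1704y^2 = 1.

First expand sqrt(1704) as a continued fraction. With x_i = (sqrt(1704) + m_i)/d_i and (m_0, d_0) = (0, 1): a_0 = floor(sqrt(1704)) = 41, since 41^2 = 1681 <= 1704 < 1764 = 42^2.
Iterate m_{i+1} = d_i*a_i - m_i, d_{i+1} = (1704 - m_{i+1}^2)/d_i, a_{i+1} = floor((a_0 + m_{i+1})/d_{i+1}):
  m_1 = 1*41 - 0 = 41, d_1 = (1704 - 41^2)/1 = 23/1 = 23, a_1 = floor((41 + 41)/23) = 3.
  m_2 = 23*3 - 41 = 28, d_2 = (1704 - 28^2)/23 = 920/23 = 40, a_2 = floor((41 + 28)/40) = 1.
  m_3 = 40*1 - 28 = 12, d_3 = (1704 - 12^2)/40 = 1560/40 = 39, a_3 = floor((41 + 12)/39) = 1.
  m_4 = 39*1 - 12 = 27, d_4 = (1704 - 27^2)/39 = 975/39 = 25, a_4 = floor((41 + 27)/25) = 2.
  m_5 = 25*2 - 27 = 23, d_5 = (1704 - 23^2)/25 = 1175/25 = 47, a_5 = floor((41 + 23)/47) = 1.
  m_6 = 47*1 - 23 = 24, d_6 = (1704 - 24^2)/47 = 1128/47 = 24, a_6 = floor((41 + 24)/24) = 2.
  m_7 = 24*2 - 24 = 24, d_7 = (1704 - 24^2)/24 = 1128/24 = 47, a_7 = floor((41 + 24)/47) = 1.
  m_8 = 47*1 - 24 = 23, d_8 = (1704 - 23^2)/47 = 1175/47 = 25, a_8 = floor((41 + 23)/25) = 2.
  m_9 = 25*2 - 23 = 27, d_9 = (1704 - 27^2)/25 = 975/25 = 39, a_9 = floor((41 + 27)/39) = 1.
  m_10 = 39*1 - 27 = 12, d_10 = (1704 - 12^2)/39 = 1560/39 = 40, a_10 = floor((41 + 12)/40) = 1.
  m_11 = 40*1 - 12 = 28, d_11 = (1704 - 28^2)/40 = 920/40 = 23, a_11 = floor((41 + 28)/23) = 3.
  m_12 = 23*3 - 28 = 41, d_12 = (1704 - 41^2)/23 = 23/23 = 1, a_12 = floor((41 + 41)/1) = 82.
  m_13 = 1*82 - 41 = 41, d_13 = (1704 - 41^2)/1 = 23/1 = 23: (m_13, d_13) = (m_1, d_1) = (41, 23), so from here the quotients repeat a_1, ..., a_12; the period length is 12.
So sqrt(1704) = [41; (3, 1, 1, 2, 1, 2, 1, 2, 1, 1, 3, 82)] with period length k = 12.
k is even, so the fundamental solution of x^2 - 1704y^2 = 1 is (p_{k-1}, q_{k-1}) = (p_11, q_11); compute convergents through index 11.
Convergents (p_i = a_i*p_{i-1} + p_{i-2}, q_i = a_i*q_{i-1} + q_{i-2} with p_{-2}=0, p_{-1}=1, q_{-2}=1, q_{-1}=0):
  i=0: a_0=41, p_0 = 41*1 + 0 = 41, q_0 = 41*0 + 1 = 1.
  i=1: a_1=3, p_1 = 3*41 + 1 = 124, q_1 = 3*1 + 0 = 3.
  i=2: a_2=1, p_2 = 1*124 + 41 = 165, q_2 = 1*3 + 1 = 4.
  i=3: a_3=1, p_3 = 1*165 + 124 = 289, q_3 = 1*4 + 3 = 7.
  i=4: a_4=2, p_4 = 2*289 + 165 = 743, q_4 = 2*7 + 4 = 18.
  i=5: a_5=1, p_5 = 1*743 + 289 = 1032, q_5 = 1*18 + 7 = 25.
  i=6: a_6=2, p_6 = 2*1032 + 743 = 2807, q_6 = 2*25 + 18 = 68.
  i=7: a_7=1, p_7 = 1*2807 + 1032 = 3839, q_7 = 1*68 + 25 = 93.
  i=8: a_8=2, p_8 = 2*3839 + 2807 = 10485, q_8 = 2*93 + 68 = 254.
  i=9: a_9=1, p_9 = 1*10485 + 3839 = 14324, q_9 = 1*254 + 93 = 347.
  i=10: a_10=1, p_10 = 1*14324 + 10485 = 24809, q_10 = 1*347 + 254 = 601.
  i=11: a_11=3, p_11 = 3*24809 + 14324 = 88751, q_11 = 3*601 + 347 = 2150.
Check: 88751^2 - 1704*2150^2 = 7876740001 - 7876740000 = 1, so (x, y) = (88751, 2150) solves the equation, and by the theorem it is the least positive solution.

(x, y) = (88751, 2150)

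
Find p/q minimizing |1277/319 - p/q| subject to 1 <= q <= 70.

4/1

Expand x = 1277/319 as a continued fraction with the Euclidean algorithm:
  1277 = 4*319 + 1, so a_0 = 4.
  319 = 319*1 + 0, so a_1 = 319.
so x = [4; 319].
Convergents (p_i = a_i*p_{i-1} + p_{i-2}, q_i = a_i*q_{i-1} + q_{i-2} with p_{-2}=0, p_{-1}=1, q_{-2}=1, q_{-1}=0), until the denominator exceeds 70:
  i=0: a_0=4, p_0 = 4*1 + 0 = 4, q_0 = 4*0 + 1 = 1.
  i=1: a_1=319, p_1 = 319*4 + 1 = 1277, q_1 = 319*1 + 0 = 319.
q_1 = 319 > 70, so the last convergent with denominator <= 70 is p_0/q_0 = 4/1.
The closest fraction with denominator <= 70 is either p_0/q_0 or the intermediate fraction (k*p_0 + p_{-1})/(k*q_0 + q_{-1}) with the largest k >= 1 whose denominator stays <= 70; these approach x as k grows, and every other convergent or intermediate fraction in range is farther away.
Largest k: floor((70 - q_{-1})/q_0) = floor((70 - 0)/1) = 70 (using the seeds p_{-1} = 1, q_{-1} = 0).
That gives (70*4 + 1)/(70*1 + 0) = 281/70.
Compare the errors: |x - 4/1| = |1277*1 - 4*319|/(319*1) = 1/319, and |x - 281/70| = |1277*70 - 281*319|/(319*70) = 249/22330.
Cross-multiplying, 1*22330 = 22330 < 79431 = 249*319, so 1/319 is smaller: the convergent 4/1 is closer to x than 281/70.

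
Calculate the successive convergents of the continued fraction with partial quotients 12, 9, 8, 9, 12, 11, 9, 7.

Using the convergent recurrence p_i = a_i*p_{i-1} + p_{i-2}, q_i = a_i*q_{i-1} + q_{i-2} with p_{-2}=0, p_{-1}=1, q_{-2}=1, q_{-1}=0:
  i=0: a_0=12, p_0 = 12*1 + 0 = 12, q_0 = 12*0 + 1 = 1.
  i=1: a_1=9, p_1 = 9*12 + 1 = 109, q_1 = 9*1 + 0 = 9.
  i=2: a_2=8, p_2 = 8*109 + 12 = 884, q_2 = 8*9 + 1 = 73.
  i=3: a_3=9, p_3 = 9*884 + 109 = 8065, q_3 = 9*73 + 9 = 666.
  i=4: a_4=12, p_4 = 12*8065 + 884 = 97664, q_4 = 12*666 + 73 = 8065.
  i=5: a_5=11, p_5 = 11*97664 + 8065 = 1082369, q_5 = 11*8065 + 666 = 89381.
  i=6: a_6=9, p_6 = 9*1082369 + 97664 = 9838985, q_6 = 9*89381 + 8065 = 812494.
  i=7: a_7=7, p_7 = 7*9838985 + 1082369 = 69955264, q_7 = 7*812494 + 89381 = 5776839.

12/1, 109/9, 884/73, 8065/666, 97664/8065, 1082369/89381, 9838985/812494, 69955264/5776839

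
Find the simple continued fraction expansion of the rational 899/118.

[7; 1, 1, 1, 1, 1, 1, 1, 5]

Run the Euclidean algorithm on 899 and 118; the successive quotients are the partial quotients a_0, a_1, ... (each step inverts the fractional part left over by the previous one):
  899 = 7*118 + 73, so a_0 = 7.
  118 = 1*73 + 45, so a_1 = 1.
  73 = 1*45 + 28, so a_2 = 1.
  45 = 1*28 + 17, so a_3 = 1.
  28 = 1*17 + 11, so a_4 = 1.
  17 = 1*11 + 6, so a_5 = 1.
  11 = 1*6 + 5, so a_6 = 1.
  6 = 1*5 + 1, so a_7 = 1.
  5 = 5*1 + 0, so a_8 = 5.
The remainder reaches 0 after 9 divisions, so the expansion has 9 partial quotients, read off in order.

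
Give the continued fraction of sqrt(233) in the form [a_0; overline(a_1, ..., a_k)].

[15; overline(3, 1, 3, 1, 1, 1, 1, 3, 1, 3, 30)]

Write x_i = (sqrt(233) + m_i)/d_i with (m_0, d_0) = (0, 1). a_0 = floor(sqrt(233)) = 15, since 15^2 = 225 <= 233 < 256 = 16^2.
Iterate m_{i+1} = d_i*a_i - m_i, d_{i+1} = (233 - m_{i+1}^2)/d_i, a_{i+1} = floor((a_0 + m_{i+1})/d_{i+1}):
  m_1 = 1*15 - 0 = 15, d_1 = (233 - 15^2)/1 = 8/1 = 8, a_1 = floor((15 + 15)/8) = 3.
  m_2 = 8*3 - 15 = 9, d_2 = (233 - 9^2)/8 = 152/8 = 19, a_2 = floor((15 + 9)/19) = 1.
  m_3 = 19*1 - 9 = 10, d_3 = (233 - 10^2)/19 = 133/19 = 7, a_3 = floor((15 + 10)/7) = 3.
  m_4 = 7*3 - 10 = 11, d_4 = (233 - 11^2)/7 = 112/7 = 16, a_4 = floor((15 + 11)/16) = 1.
  m_5 = 16*1 - 11 = 5, d_5 = (233 - 5^2)/16 = 208/16 = 13, a_5 = floor((15 + 5)/13) = 1.
  m_6 = 13*1 - 5 = 8, d_6 = (233 - 8^2)/13 = 169/13 = 13, a_6 = floor((15 + 8)/13) = 1.
  m_7 = 13*1 - 8 = 5, d_7 = (233 - 5^2)/13 = 208/13 = 16, a_7 = floor((15 + 5)/16) = 1.
  m_8 = 16*1 - 5 = 11, d_8 = (233 - 11^2)/16 = 112/16 = 7, a_8 = floor((15 + 11)/7) = 3.
  m_9 = 7*3 - 11 = 10, d_9 = (233 - 10^2)/7 = 133/7 = 19, a_9 = floor((15 + 10)/19) = 1.
  m_10 = 19*1 - 10 = 9, d_10 = (233 - 9^2)/19 = 152/19 = 8, a_10 = floor((15 + 9)/8) = 3.
  m_11 = 8*3 - 9 = 15, d_11 = (233 - 15^2)/8 = 8/8 = 1, a_11 = floor((15 + 15)/1) = 30.
  m_12 = 1*30 - 15 = 15, d_12 = (233 - 15^2)/1 = 8/1 = 8: (m_12, d_12) = (m_1, d_1) = (15, 8), so from here the quotients repeat a_1, ..., a_11; the period length is 11.
Hence the expansion of sqrt(233) is a_0 = 15 followed by the repeating block 3, 1, 3, 1, 1, 1, 1, 3, 1, 3, 30 (period 11).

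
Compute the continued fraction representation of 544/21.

Run the Euclidean algorithm on 544 and 21; the successive quotients are the partial quotients a_0, a_1, ... (each step inverts the fractional part left over by the previous one):
  544 = 25*21 + 19, so a_0 = 25.
  21 = 1*19 + 2, so a_1 = 1.
  19 = 9*2 + 1, so a_2 = 9.
  2 = 2*1 + 0, so a_3 = 2.
The remainder reaches 0 after 4 divisions, so the expansion has 4 partial quotients, read off in order.

[25; 1, 9, 2]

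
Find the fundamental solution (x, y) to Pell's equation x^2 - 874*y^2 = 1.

First expand sqrt(874) as a continued fraction. With x_i = (sqrt(874) + m_i)/d_i and (m_0, d_0) = (0, 1): a_0 = floor(sqrt(874)) = 29, since 29^2 = 841 <= 874 < 900 = 30^2.
Iterate m_{i+1} = d_i*a_i - m_i, d_{i+1} = (874 - m_{i+1}^2)/d_i, a_{i+1} = floor((a_0 + m_{i+1})/d_{i+1}):
  m_1 = 1*29 - 0 = 29, d_1 = (874 - 29^2)/1 = 33/1 = 33, a_1 = floor((29 + 29)/33) = 1.
  m_2 = 33*1 - 29 = 4, d_2 = (874 - 4^2)/33 = 858/33 = 26, a_2 = floor((29 + 4)/26) = 1.
  m_3 = 26*1 - 4 = 22, d_3 = (874 - 22^2)/26 = 390/26 = 15, a_3 = floor((29 + 22)/15) = 3.
  m_4 = 15*3 - 22 = 23, d_4 = (874 - 23^2)/15 = 345/15 = 23, a_4 = floor((29 + 23)/23) = 2.
  m_5 = 23*2 - 23 = 23, d_5 = (874 - 23^2)/23 = 345/23 = 15, a_5 = floor((29 + 23)/15) = 3.
  m_6 = 15*3 - 23 = 22, d_6 = (874 - 22^2)/15 = 390/15 = 26, a_6 = floor((29 + 22)/26) = 1.
  m_7 = 26*1 - 22 = 4, d_7 = (874 - 4^2)/26 = 858/26 = 33, a_7 = floor((29 + 4)/33) = 1.
  m_8 = 33*1 - 4 = 29, d_8 = (874 - 29^2)/33 = 33/33 = 1, a_8 = floor((29 + 29)/1) = 58.
  m_9 = 1*58 - 29 = 29, d_9 = (874 - 29^2)/1 = 33/1 = 33: (m_9, d_9) = (m_1, d_1) = (29, 33), so from here the quotients repeat a_1, ..., a_8; the period length is 8.
So sqrt(874) = [29; (1, 1, 3, 2, 3, 1, 1, 58)] with period length k = 8.
k is even, so the fundamental solution of x^2 - 874y^2 = 1 is (p_{k-1}, q_{k-1}) = (p_7, q_7); compute convergents through index 7.
Convergents (p_i = a_i*p_{i-1} + p_{i-2}, q_i = a_i*q_{i-1} + q_{i-2} with p_{-2}=0, p_{-1}=1, q_{-2}=1, q_{-1}=0):
  i=0: a_0=29, p_0 = 29*1 + 0 = 29, q_0 = 29*0 + 1 = 1.
  i=1: a_1=1, p_1 = 1*29 + 1 = 30, q_1 = 1*1 + 0 = 1.
  i=2: a_2=1, p_2 = 1*30 + 29 = 59, q_2 = 1*1 + 1 = 2.
  i=3: a_3=3, p_3 = 3*59 + 30 = 207, q_3 = 3*2 + 1 = 7.
  i=4: a_4=2, p_4 = 2*207 + 59 = 473, q_4 = 2*7 + 2 = 16.
  i=5: a_5=3, p_5 = 3*473 + 207 = 1626, q_5 = 3*16 + 7 = 55.
  i=6: a_6=1, p_6 = 1*1626 + 473 = 2099, q_6 = 1*55 + 16 = 71.
  i=7: a_7=1, p_7 = 1*2099 + 1626 = 3725, q_7 = 1*71 + 55 = 126.
Check: 3725^2 - 874*126^2 = 13875625 - 13875624 = 1, so (x, y) = (3725, 126) solves the equation, and by the theorem it is the least positive solution.

(x, y) = (3725, 126)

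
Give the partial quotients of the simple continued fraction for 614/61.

[10; 15, 4]

Run the Euclidean algorithm on 614 and 61; the successive quotients are the partial quotients a_0, a_1, ... (each step inverts the fractional part left over by the previous one):
  614 = 10*61 + 4, so a_0 = 10.
  61 = 15*4 + 1, so a_1 = 15.
  4 = 4*1 + 0, so a_2 = 4.
The remainder reaches 0 after 3 divisions, so the expansion has 3 partial quotients, read off in order.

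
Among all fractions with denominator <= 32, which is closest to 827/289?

Expand x = 827/289 as a continued fraction with the Euclidean algorithm:
  827 = 2*289 + 249, so a_0 = 2.
  289 = 1*249 + 40, so a_1 = 1.
  249 = 6*40 + 9, so a_2 = 6.
  40 = 4*9 + 4, so a_3 = 4.
  9 = 2*4 + 1, so a_4 = 2.
  4 = 4*1 + 0, so a_5 = 4.
so x = [2; 1, 6, 4, 2, 4].
Convergents (p_i = a_i*p_{i-1} + p_{i-2}, q_i = a_i*q_{i-1} + q_{i-2} with p_{-2}=0, p_{-1}=1, q_{-2}=1, q_{-1}=0), until the denominator exceeds 32:
  i=0: a_0=2, p_0 = 2*1 + 0 = 2, q_0 = 2*0 + 1 = 1.
  i=1: a_1=1, p_1 = 1*2 + 1 = 3, q_1 = 1*1 + 0 = 1.
  i=2: a_2=6, p_2 = 6*3 + 2 = 20, q_2 = 6*1 + 1 = 7.
  i=3: a_3=4, p_3 = 4*20 + 3 = 83, q_3 = 4*7 + 1 = 29.
  i=4: a_4=2, p_4 = 2*83 + 20 = 186, q_4 = 2*29 + 7 = 65.
q_4 = 65 > 32, so the last convergent with denominator <= 32 is p_3/q_3 = 83/29.
The closest fraction with denominator <= 32 is either p_3/q_3 or the intermediate fraction (k*p_3 + p_2)/(k*q_3 + q_2) with the largest k >= 1 whose denominator stays <= 32; these approach x as k grows, and every other convergent or intermediate fraction in range is farther away.
Largest k: floor((32 - q_2)/q_3) = floor((32 - 7)/29) = 0.
Since k = 0, no intermediate fraction beyond p_3/q_3 has denominator <= 32, so the convergent 83/29 is the closest (its error is |827*29 - 83*289|/(289*29) = 4/8381).

83/29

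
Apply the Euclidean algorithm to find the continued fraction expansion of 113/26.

Run the Euclidean algorithm on 113 and 26; the successive quotients are the partial quotients a_0, a_1, ... (each step inverts the fractional part left over by the previous one):
  113 = 4*26 + 9, so a_0 = 4.
  26 = 2*9 + 8, so a_1 = 2.
  9 = 1*8 + 1, so a_2 = 1.
  8 = 8*1 + 0, so a_3 = 8.
The remainder reaches 0 after 4 divisions, so the expansion has 4 partial quotients, read off in order.

[4; 2, 1, 8]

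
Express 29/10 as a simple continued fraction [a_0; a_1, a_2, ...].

Run the Euclidean algorithm on 29 and 10; the successive quotients are the partial quotients a_0, a_1, ... (each step inverts the fractional part left over by the previous one):
  29 = 2*10 + 9, so a_0 = 2.
  10 = 1*9 + 1, so a_1 = 1.
  9 = 9*1 + 0, so a_2 = 9.
The remainder reaches 0 after 3 divisions, so the expansion has 3 partial quotients, read off in order.

[2; 1, 9]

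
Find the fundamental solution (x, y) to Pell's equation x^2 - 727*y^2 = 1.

(x, y) = (728, 27)

First expand sqrt(727) as a continued fraction. With x_i = (sqrt(727) + m_i)/d_i and (m_0, d_0) = (0, 1): a_0 = floor(sqrt(727)) = 26, since 26^2 = 676 <= 727 < 729 = 27^2.
Iterate m_{i+1} = d_i*a_i - m_i, d_{i+1} = (727 - m_{i+1}^2)/d_i, a_{i+1} = floor((a_0 + m_{i+1})/d_{i+1}):
  m_1 = 1*26 - 0 = 26, d_1 = (727 - 26^2)/1 = 51/1 = 51, a_1 = floor((26 + 26)/51) = 1.
  m_2 = 51*1 - 26 = 25, d_2 = (727 - 25^2)/51 = 102/51 = 2, a_2 = floor((26 + 25)/2) = 25.
  m_3 = 2*25 - 25 = 25, d_3 = (727 - 25^2)/2 = 102/2 = 51, a_3 = floor((26 + 25)/51) = 1.
  m_4 = 51*1 - 25 = 26, d_4 = (727 - 26^2)/51 = 51/51 = 1, a_4 = floor((26 + 26)/1) = 52.
  m_5 = 1*52 - 26 = 26, d_5 = (727 - 26^2)/1 = 51/1 = 51: (m_5, d_5) = (m_1, d_1) = (26, 51), so from here the quotients repeat a_1, ..., a_4; the period length is 4.
So sqrt(727) = [26; (1, 25, 1, 52)] with period length k = 4.
k is even, so the fundamental solution of x^2 - 727y^2 = 1 is (p_{k-1}, q_{k-1}) = (p_3, q_3); compute convergents through index 3.
Convergents (p_i = a_i*p_{i-1} + p_{i-2}, q_i = a_i*q_{i-1} + q_{i-2} with p_{-2}=0, p_{-1}=1, q_{-2}=1, q_{-1}=0):
  i=0: a_0=26, p_0 = 26*1 + 0 = 26, q_0 = 26*0 + 1 = 1.
  i=1: a_1=1, p_1 = 1*26 + 1 = 27, q_1 = 1*1 + 0 = 1.
  i=2: a_2=25, p_2 = 25*27 + 26 = 701, q_2 = 25*1 + 1 = 26.
  i=3: a_3=1, p_3 = 1*701 + 27 = 728, q_3 = 1*26 + 1 = 27.
Check: 728^2 - 727*27^2 = 529984 - 529983 = 1, so (x, y) = (728, 27) solves the equation, and by the theorem it is the least positive solution.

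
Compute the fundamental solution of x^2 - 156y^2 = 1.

(x, y) = (25, 2)

First expand sqrt(156) as a continued fraction. With x_i = (sqrt(156) + m_i)/d_i and (m_0, d_0) = (0, 1): a_0 = floor(sqrt(156)) = 12, since 12^2 = 144 <= 156 < 169 = 13^2.
Iterate m_{i+1} = d_i*a_i - m_i, d_{i+1} = (156 - m_{i+1}^2)/d_i, a_{i+1} = floor((a_0 + m_{i+1})/d_{i+1}):
  m_1 = 1*12 - 0 = 12, d_1 = (156 - 12^2)/1 = 12/1 = 12, a_1 = floor((12 + 12)/12) = 2.
  m_2 = 12*2 - 12 = 12, d_2 = (156 - 12^2)/12 = 12/12 = 1, a_2 = floor((12 + 12)/1) = 24.
  m_3 = 1*24 - 12 = 12, d_3 = (156 - 12^2)/1 = 12/1 = 12: (m_3, d_3) = (m_1, d_1) = (12, 12), so from here the quotients repeat a_1, a_2; the period length is 2.
So sqrt(156) = [12; (2, 24)] with period length k = 2.
k is even, so the fundamental solution of x^2 - 156y^2 = 1 is (p_{k-1}, q_{k-1}) = (p_1, q_1); compute convergents through index 1.
Convergents (p_i = a_i*p_{i-1} + p_{i-2}, q_i = a_i*q_{i-1} + q_{i-2} with p_{-2}=0, p_{-1}=1, q_{-2}=1, q_{-1}=0):
  i=0: a_0=12, p_0 = 12*1 + 0 = 12, q_0 = 12*0 + 1 = 1.
  i=1: a_1=2, p_1 = 2*12 + 1 = 25, q_1 = 2*1 + 0 = 2.
Check: 25^2 - 156*2^2 = 625 - 624 = 1, so (x, y) = (25, 2) solves the equation, and by the theorem it is the least positive solution.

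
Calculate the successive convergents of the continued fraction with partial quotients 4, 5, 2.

4/1, 21/5, 46/11

Using the convergent recurrence p_i = a_i*p_{i-1} + p_{i-2}, q_i = a_i*q_{i-1} + q_{i-2} with p_{-2}=0, p_{-1}=1, q_{-2}=1, q_{-1}=0:
  i=0: a_0=4, p_0 = 4*1 + 0 = 4, q_0 = 4*0 + 1 = 1.
  i=1: a_1=5, p_1 = 5*4 + 1 = 21, q_1 = 5*1 + 0 = 5.
  i=2: a_2=2, p_2 = 2*21 + 4 = 46, q_2 = 2*5 + 1 = 11.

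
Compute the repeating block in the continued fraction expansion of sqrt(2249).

[47; (2, 2, 1, 3, 2, 2, 3, 1, 2, 2, 94)]

Write x_i = (sqrt(2249) + m_i)/d_i with (m_0, d_0) = (0, 1). a_0 = floor(sqrt(2249)) = 47, since 47^2 = 2209 <= 2249 < 2304 = 48^2.
Iterate m_{i+1} = d_i*a_i - m_i, d_{i+1} = (2249 - m_{i+1}^2)/d_i, a_{i+1} = floor((a_0 + m_{i+1})/d_{i+1}):
  m_1 = 1*47 - 0 = 47, d_1 = (2249 - 47^2)/1 = 40/1 = 40, a_1 = floor((47 + 47)/40) = 2.
  m_2 = 40*2 - 47 = 33, d_2 = (2249 - 33^2)/40 = 1160/40 = 29, a_2 = floor((47 + 33)/29) = 2.
  m_3 = 29*2 - 33 = 25, d_3 = (2249 - 25^2)/29 = 1624/29 = 56, a_3 = floor((47 + 25)/56) = 1.
  m_4 = 56*1 - 25 = 31, d_4 = (2249 - 31^2)/56 = 1288/56 = 23, a_4 = floor((47 + 31)/23) = 3.
  m_5 = 23*3 - 31 = 38, d_5 = (2249 - 38^2)/23 = 805/23 = 35, a_5 = floor((47 + 38)/35) = 2.
  m_6 = 35*2 - 38 = 32, d_6 = (2249 - 32^2)/35 = 1225/35 = 35, a_6 = floor((47 + 32)/35) = 2.
  m_7 = 35*2 - 32 = 38, d_7 = (2249 - 38^2)/35 = 805/35 = 23, a_7 = floor((47 + 38)/23) = 3.
  m_8 = 23*3 - 38 = 31, d_8 = (2249 - 31^2)/23 = 1288/23 = 56, a_8 = floor((47 + 31)/56) = 1.
  m_9 = 56*1 - 31 = 25, d_9 = (2249 - 25^2)/56 = 1624/56 = 29, a_9 = floor((47 + 25)/29) = 2.
  m_10 = 29*2 - 25 = 33, d_10 = (2249 - 33^2)/29 = 1160/29 = 40, a_10 = floor((47 + 33)/40) = 2.
  m_11 = 40*2 - 33 = 47, d_11 = (2249 - 47^2)/40 = 40/40 = 1, a_11 = floor((47 + 47)/1) = 94.
  m_12 = 1*94 - 47 = 47, d_12 = (2249 - 47^2)/1 = 40/1 = 40: (m_12, d_12) = (m_1, d_1) = (47, 40), so from here the quotients repeat a_1, ..., a_11; the period length is 11.
Hence the expansion of sqrt(2249) is a_0 = 47 followed by the repeating block 2, 2, 1, 3, 2, 2, 3, 1, 2, 2, 94 (period 11).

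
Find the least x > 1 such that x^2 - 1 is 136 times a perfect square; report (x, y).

(x, y) = (35, 3)

First expand sqrt(136) as a continued fraction. With x_i = (sqrt(136) + m_i)/d_i and (m_0, d_0) = (0, 1): a_0 = floor(sqrt(136)) = 11, since 11^2 = 121 <= 136 < 144 = 12^2.
Iterate m_{i+1} = d_i*a_i - m_i, d_{i+1} = (136 - m_{i+1}^2)/d_i, a_{i+1} = floor((a_0 + m_{i+1})/d_{i+1}):
  m_1 = 1*11 - 0 = 11, d_1 = (136 - 11^2)/1 = 15/1 = 15, a_1 = floor((11 + 11)/15) = 1.
  m_2 = 15*1 - 11 = 4, d_2 = (136 - 4^2)/15 = 120/15 = 8, a_2 = floor((11 + 4)/8) = 1.
  m_3 = 8*1 - 4 = 4, d_3 = (136 - 4^2)/8 = 120/8 = 15, a_3 = floor((11 + 4)/15) = 1.
  m_4 = 15*1 - 4 = 11, d_4 = (136 - 11^2)/15 = 15/15 = 1, a_4 = floor((11 + 11)/1) = 22.
  m_5 = 1*22 - 11 = 11, d_5 = (136 - 11^2)/1 = 15/1 = 15: (m_5, d_5) = (m_1, d_1) = (11, 15), so from here the quotients repeat a_1, ..., a_4; the period length is 4.
So sqrt(136) = [11; (1, 1, 1, 22)] with period length k = 4.
k is even, so the fundamental solution of x^2 - 136y^2 = 1 is (p_{k-1}, q_{k-1}) = (p_3, q_3); compute convergents through index 3.
Convergents (p_i = a_i*p_{i-1} + p_{i-2}, q_i = a_i*q_{i-1} + q_{i-2} with p_{-2}=0, p_{-1}=1, q_{-2}=1, q_{-1}=0):
  i=0: a_0=11, p_0 = 11*1 + 0 = 11, q_0 = 11*0 + 1 = 1.
  i=1: a_1=1, p_1 = 1*11 + 1 = 12, q_1 = 1*1 + 0 = 1.
  i=2: a_2=1, p_2 = 1*12 + 11 = 23, q_2 = 1*1 + 1 = 2.
  i=3: a_3=1, p_3 = 1*23 + 12 = 35, q_3 = 1*2 + 1 = 3.
Check: 35^2 - 136*3^2 = 1225 - 1224 = 1, so (x, y) = (35, 3) solves the equation, and by the theorem it is the least positive solution.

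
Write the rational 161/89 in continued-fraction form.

[1; 1, 4, 4, 4]

Run the Euclidean algorithm on 161 and 89; the successive quotients are the partial quotients a_0, a_1, ... (each step inverts the fractional part left over by the previous one):
  161 = 1*89 + 72, so a_0 = 1.
  89 = 1*72 + 17, so a_1 = 1.
  72 = 4*17 + 4, so a_2 = 4.
  17 = 4*4 + 1, so a_3 = 4.
  4 = 4*1 + 0, so a_4 = 4.
The remainder reaches 0 after 5 divisions, so the expansion has 5 partial quotients, read off in order.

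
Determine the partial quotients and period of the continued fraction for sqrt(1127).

Write x_i = (sqrt(1127) + m_i)/d_i with (m_0, d_0) = (0, 1). a_0 = floor(sqrt(1127)) = 33, since 33^2 = 1089 <= 1127 < 1156 = 34^2.
Iterate m_{i+1} = d_i*a_i - m_i, d_{i+1} = (1127 - m_{i+1}^2)/d_i, a_{i+1} = floor((a_0 + m_{i+1})/d_{i+1}):
  m_1 = 1*33 - 0 = 33, d_1 = (1127 - 33^2)/1 = 38/1 = 38, a_1 = floor((33 + 33)/38) = 1.
  m_2 = 38*1 - 33 = 5, d_2 = (1127 - 5^2)/38 = 1102/38 = 29, a_2 = floor((33 + 5)/29) = 1.
  m_3 = 29*1 - 5 = 24, d_3 = (1127 - 24^2)/29 = 551/29 = 19, a_3 = floor((33 + 24)/19) = 3.
  m_4 = 19*3 - 24 = 33, d_4 = (1127 - 33^2)/19 = 38/19 = 2, a_4 = floor((33 + 33)/2) = 33.
  m_5 = 2*33 - 33 = 33, d_5 = (1127 - 33^2)/2 = 38/2 = 19, a_5 = floor((33 + 33)/19) = 3.
  m_6 = 19*3 - 33 = 24, d_6 = (1127 - 24^2)/19 = 551/19 = 29, a_6 = floor((33 + 24)/29) = 1.
  m_7 = 29*1 - 24 = 5, d_7 = (1127 - 5^2)/29 = 1102/29 = 38, a_7 = floor((33 + 5)/38) = 1.
  m_8 = 38*1 - 5 = 33, d_8 = (1127 - 33^2)/38 = 38/38 = 1, a_8 = floor((33 + 33)/1) = 66.
  m_9 = 1*66 - 33 = 33, d_9 = (1127 - 33^2)/1 = 38/1 = 38: (m_9, d_9) = (m_1, d_1) = (33, 38), so from here the quotients repeat a_1, ..., a_8; the period length is 8.
Hence the expansion of sqrt(1127) is a_0 = 33 followed by the repeating block 1, 1, 3, 33, 3, 1, 1, 66 (period 8).

[33; (1, 1, 3, 33, 3, 1, 1, 66)]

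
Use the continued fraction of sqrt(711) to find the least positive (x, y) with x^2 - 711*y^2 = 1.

First expand sqrt(711) as a continued fraction. With x_i = (sqrt(711) + m_i)/d_i and (m_0, d_0) = (0, 1): a_0 = floor(sqrt(711)) = 26, since 26^2 = 676 <= 711 < 729 = 27^2.
Iterate m_{i+1} = d_i*a_i - m_i, d_{i+1} = (711 - m_{i+1}^2)/d_i, a_{i+1} = floor((a_0 + m_{i+1})/d_{i+1}):
  m_1 = 1*26 - 0 = 26, d_1 = (711 - 26^2)/1 = 35/1 = 35, a_1 = floor((26 + 26)/35) = 1.
  m_2 = 35*1 - 26 = 9, d_2 = (711 - 9^2)/35 = 630/35 = 18, a_2 = floor((26 + 9)/18) = 1.
  m_3 = 18*1 - 9 = 9, d_3 = (711 - 9^2)/18 = 630/18 = 35, a_3 = floor((26 + 9)/35) = 1.
  m_4 = 35*1 - 9 = 26, d_4 = (711 - 26^2)/35 = 35/35 = 1, a_4 = floor((26 + 26)/1) = 52.
  m_5 = 1*52 - 26 = 26, d_5 = (711 - 26^2)/1 = 35/1 = 35: (m_5, d_5) = (m_1, d_1) = (26, 35), so from here the quotients repeat a_1, ..., a_4; the period length is 4.
So sqrt(711) = [26; (1, 1, 1, 52)] with period length k = 4.
k is even, so the fundamental solution of x^2 - 711y^2 = 1 is (p_{k-1}, q_{k-1}) = (p_3, q_3); compute convergents through index 3.
Convergents (p_i = a_i*p_{i-1} + p_{i-2}, q_i = a_i*q_{i-1} + q_{i-2} with p_{-2}=0, p_{-1}=1, q_{-2}=1, q_{-1}=0):
  i=0: a_0=26, p_0 = 26*1 + 0 = 26, q_0 = 26*0 + 1 = 1.
  i=1: a_1=1, p_1 = 1*26 + 1 = 27, q_1 = 1*1 + 0 = 1.
  i=2: a_2=1, p_2 = 1*27 + 26 = 53, q_2 = 1*1 + 1 = 2.
  i=3: a_3=1, p_3 = 1*53 + 27 = 80, q_3 = 1*2 + 1 = 3.
Check: 80^2 - 711*3^2 = 6400 - 6399 = 1, so (x, y) = (80, 3) solves the equation, and by the theorem it is the least positive solution.

(x, y) = (80, 3)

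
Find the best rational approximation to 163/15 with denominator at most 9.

87/8

Expand x = 163/15 as a continued fraction with the Euclidean algorithm:
  163 = 10*15 + 13, so a_0 = 10.
  15 = 1*13 + 2, so a_1 = 1.
  13 = 6*2 + 1, so a_2 = 6.
  2 = 2*1 + 0, so a_3 = 2.
so x = [10; 1, 6, 2].
Convergents (p_i = a_i*p_{i-1} + p_{i-2}, q_i = a_i*q_{i-1} + q_{i-2} with p_{-2}=0, p_{-1}=1, q_{-2}=1, q_{-1}=0), until the denominator exceeds 9:
  i=0: a_0=10, p_0 = 10*1 + 0 = 10, q_0 = 10*0 + 1 = 1.
  i=1: a_1=1, p_1 = 1*10 + 1 = 11, q_1 = 1*1 + 0 = 1.
  i=2: a_2=6, p_2 = 6*11 + 10 = 76, q_2 = 6*1 + 1 = 7.
  i=3: a_3=2, p_3 = 2*76 + 11 = 163, q_3 = 2*7 + 1 = 15.
q_3 = 15 > 9, so the last convergent with denominator <= 9 is p_2/q_2 = 76/7.
The closest fraction with denominator <= 9 is either p_2/q_2 or the intermediate fraction (k*p_2 + p_1)/(k*q_2 + q_1) with the largest k >= 1 whose denominator stays <= 9; these approach x as k grows, and every other convergent or intermediate fraction in range is farther away.
Largest k: floor((9 - q_1)/q_2) = floor((9 - 1)/7) = 1.
That gives (1*76 + 11)/(1*7 + 1) = 87/8.
Compare the errors: |x - 76/7| = |163*7 - 76*15|/(15*7) = 1/105, and |x - 87/8| = |163*8 - 87*15|/(15*8) = 1/120.
Cross-multiplying, 1*105 = 105 < 120 = 1*120, so 1/120 is smaller: the intermediate fraction 87/8 is closer to x than 76/7.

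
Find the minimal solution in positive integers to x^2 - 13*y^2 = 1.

(x, y) = (649, 180)

First expand sqrt(13) as a continued fraction. With x_i = (sqrt(13) + m_i)/d_i and (m_0, d_0) = (0, 1): a_0 = floor(sqrt(13)) = 3, since 3^2 = 9 <= 13 < 16 = 4^2.
Iterate m_{i+1} = d_i*a_i - m_i, d_{i+1} = (13 - m_{i+1}^2)/d_i, a_{i+1} = floor((a_0 + m_{i+1})/d_{i+1}):
  m_1 = 1*3 - 0 = 3, d_1 = (13 - 3^2)/1 = 4/1 = 4, a_1 = floor((3 + 3)/4) = 1.
  m_2 = 4*1 - 3 = 1, d_2 = (13 - 1^2)/4 = 12/4 = 3, a_2 = floor((3 + 1)/3) = 1.
  m_3 = 3*1 - 1 = 2, d_3 = (13 - 2^2)/3 = 9/3 = 3, a_3 = floor((3 + 2)/3) = 1.
  m_4 = 3*1 - 2 = 1, d_4 = (13 - 1^2)/3 = 12/3 = 4, a_4 = floor((3 + 1)/4) = 1.
  m_5 = 4*1 - 1 = 3, d_5 = (13 - 3^2)/4 = 4/4 = 1, a_5 = floor((3 + 3)/1) = 6.
  m_6 = 1*6 - 3 = 3, d_6 = (13 - 3^2)/1 = 4/1 = 4: (m_6, d_6) = (m_1, d_1) = (3, 4), so from here the quotients repeat a_1, ..., a_5; the period length is 5.
So sqrt(13) = [3; (1, 1, 1, 1, 6)] with period length k = 5.
k is odd, so (p_{k-1}, q_{k-1}) only solves x^2 - 13y^2 = -1 and the fundamental solution of x^2 - 13y^2 = 1 is (p_{2k-1}, q_{2k-1}) = (p_9, q_9); compute convergents through index 9, running through the period twice.
Convergents (p_i = a_i*p_{i-1} + p_{i-2}, q_i = a_i*q_{i-1} + q_{i-2} with p_{-2}=0, p_{-1}=1, q_{-2}=1, q_{-1}=0):
  i=0: a_0=3, p_0 = 3*1 + 0 = 3, q_0 = 3*0 + 1 = 1.
  i=1: a_1=1, p_1 = 1*3 + 1 = 4, q_1 = 1*1 + 0 = 1.
  i=2: a_2=1, p_2 = 1*4 + 3 = 7, q_2 = 1*1 + 1 = 2.
  i=3: a_3=1, p_3 = 1*7 + 4 = 11, q_3 = 1*2 + 1 = 3.
  i=4: a_4=1, p_4 = 1*11 + 7 = 18, q_4 = 1*3 + 2 = 5.
  i=5: a_5=6, p_5 = 6*18 + 11 = 119, q_5 = 6*5 + 3 = 33.
  i=6: a_6=1, p_6 = 1*119 + 18 = 137, q_6 = 1*33 + 5 = 38.
  i=7: a_7=1, p_7 = 1*137 + 119 = 256, q_7 = 1*38 + 33 = 71.
  i=8: a_8=1, p_8 = 1*256 + 137 = 393, q_8 = 1*71 + 38 = 109.
  i=9: a_9=1, p_9 = 1*393 + 256 = 649, q_9 = 1*109 + 71 = 180.
Indeed p_4^2 - 13*q_4^2 = 324 - 325 = -1, not +1.
Check: 649^2 - 13*180^2 = 421201 - 421200 = 1, so (x, y) = (649, 180) solves the equation, and by the theorem it is the least positive solution.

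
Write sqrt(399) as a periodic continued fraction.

Write x_i = (sqrt(399) + m_i)/d_i with (m_0, d_0) = (0, 1). a_0 = floor(sqrt(399)) = 19, since 19^2 = 361 <= 399 < 400 = 20^2.
Iterate m_{i+1} = d_i*a_i - m_i, d_{i+1} = (399 - m_{i+1}^2)/d_i, a_{i+1} = floor((a_0 + m_{i+1})/d_{i+1}):
  m_1 = 1*19 - 0 = 19, d_1 = (399 - 19^2)/1 = 38/1 = 38, a_1 = floor((19 + 19)/38) = 1.
  m_2 = 38*1 - 19 = 19, d_2 = (399 - 19^2)/38 = 38/38 = 1, a_2 = floor((19 + 19)/1) = 38.
  m_3 = 1*38 - 19 = 19, d_3 = (399 - 19^2)/1 = 38/1 = 38: (m_3, d_3) = (m_1, d_1) = (19, 38), so from here the quotients repeat a_1, a_2; the period length is 2.
Hence the expansion of sqrt(399) is a_0 = 19 followed by the repeating block 1, 38 (period 2).

[19; (1, 38)]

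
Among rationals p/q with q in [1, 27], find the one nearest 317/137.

Expand x = 317/137 as a continued fraction with the Euclidean algorithm:
  317 = 2*137 + 43, so a_0 = 2.
  137 = 3*43 + 8, so a_1 = 3.
  43 = 5*8 + 3, so a_2 = 5.
  8 = 2*3 + 2, so a_3 = 2.
  3 = 1*2 + 1, so a_4 = 1.
  2 = 2*1 + 0, so a_5 = 2.
so x = [2; 3, 5, 2, 1, 2].
Convergents (p_i = a_i*p_{i-1} + p_{i-2}, q_i = a_i*q_{i-1} + q_{i-2} with p_{-2}=0, p_{-1}=1, q_{-2}=1, q_{-1}=0), until the denominator exceeds 27:
  i=0: a_0=2, p_0 = 2*1 + 0 = 2, q_0 = 2*0 + 1 = 1.
  i=1: a_1=3, p_1 = 3*2 + 1 = 7, q_1 = 3*1 + 0 = 3.
  i=2: a_2=5, p_2 = 5*7 + 2 = 37, q_2 = 5*3 + 1 = 16.
  i=3: a_3=2, p_3 = 2*37 + 7 = 81, q_3 = 2*16 + 3 = 35.
q_3 = 35 > 27, so the last convergent with denominator <= 27 is p_2/q_2 = 37/16.
The closest fraction with denominator <= 27 is either p_2/q_2 or the intermediate fraction (k*p_2 + p_1)/(k*q_2 + q_1) with the largest k >= 1 whose denominator stays <= 27; these approach x as k grows, and every other convergent or intermediate fraction in range is farther away.
Largest k: floor((27 - q_1)/q_2) = floor((27 - 3)/16) = 1.
That gives (1*37 + 7)/(1*16 + 3) = 44/19.
Compare the errors: |x - 37/16| = |317*16 - 37*137|/(137*16) = 3/2192, and |x - 44/19| = |317*19 - 44*137|/(137*19) = 5/2603.
Cross-multiplying, 3*2603 = 7809 < 10960 = 5*2192, so 3/2192 is smaller: the convergent 37/16 is closer to x than 44/19.

37/16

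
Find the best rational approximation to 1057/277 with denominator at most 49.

Expand x = 1057/277 as a continued fraction with the Euclidean algorithm:
  1057 = 3*277 + 226, so a_0 = 3.
  277 = 1*226 + 51, so a_1 = 1.
  226 = 4*51 + 22, so a_2 = 4.
  51 = 2*22 + 7, so a_3 = 2.
  22 = 3*7 + 1, so a_4 = 3.
  7 = 7*1 + 0, so a_5 = 7.
so x = [3; 1, 4, 2, 3, 7].
Convergents (p_i = a_i*p_{i-1} + p_{i-2}, q_i = a_i*q_{i-1} + q_{i-2} with p_{-2}=0, p_{-1}=1, q_{-2}=1, q_{-1}=0), until the denominator exceeds 49:
  i=0: a_0=3, p_0 = 3*1 + 0 = 3, q_0 = 3*0 + 1 = 1.
  i=1: a_1=1, p_1 = 1*3 + 1 = 4, q_1 = 1*1 + 0 = 1.
  i=2: a_2=4, p_2 = 4*4 + 3 = 19, q_2 = 4*1 + 1 = 5.
  i=3: a_3=2, p_3 = 2*19 + 4 = 42, q_3 = 2*5 + 1 = 11.
  i=4: a_4=3, p_4 = 3*42 + 19 = 145, q_4 = 3*11 + 5 = 38.
  i=5: a_5=7, p_5 = 7*145 + 42 = 1057, q_5 = 7*38 + 11 = 277.
q_5 = 277 > 49, so the last convergent with denominator <= 49 is p_4/q_4 = 145/38.
The closest fraction with denominator <= 49 is either p_4/q_4 or the intermediate fraction (k*p_4 + p_3)/(k*q_4 + q_3) with the largest k >= 1 whose denominator stays <= 49; these approach x as k grows, and every other convergent or intermediate fraction in range is farther away.
Largest k: floor((49 - q_3)/q_4) = floor((49 - 11)/38) = 1.
That gives (1*145 + 42)/(1*38 + 11) = 187/49.
Compare the errors: |x - 145/38| = |1057*38 - 145*277|/(277*38) = 1/10526, and |x - 187/49| = |1057*49 - 187*277|/(277*49) = 6/13573.
Cross-multiplying, 1*13573 = 13573 < 63156 = 6*10526, so 1/10526 is smaller: the convergent 145/38 is closer to x than 187/49.

145/38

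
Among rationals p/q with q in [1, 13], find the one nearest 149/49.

40/13

Expand x = 149/49 as a continued fraction with the Euclidean algorithm:
  149 = 3*49 + 2, so a_0 = 3.
  49 = 24*2 + 1, so a_1 = 24.
  2 = 2*1 + 0, so a_2 = 2.
so x = [3; 24, 2].
Convergents (p_i = a_i*p_{i-1} + p_{i-2}, q_i = a_i*q_{i-1} + q_{i-2} with p_{-2}=0, p_{-1}=1, q_{-2}=1, q_{-1}=0), until the denominator exceeds 13:
  i=0: a_0=3, p_0 = 3*1 + 0 = 3, q_0 = 3*0 + 1 = 1.
  i=1: a_1=24, p_1 = 24*3 + 1 = 73, q_1 = 24*1 + 0 = 24.
q_1 = 24 > 13, so the last convergent with denominator <= 13 is p_0/q_0 = 3/1.
The closest fraction with denominator <= 13 is either p_0/q_0 or the intermediate fraction (k*p_0 + p_{-1})/(k*q_0 + q_{-1}) with the largest k >= 1 whose denominator stays <= 13; these approach x as k grows, and every other convergent or intermediate fraction in range is farther away.
Largest k: floor((13 - q_{-1})/q_0) = floor((13 - 0)/1) = 13 (using the seeds p_{-1} = 1, q_{-1} = 0).
That gives (13*3 + 1)/(13*1 + 0) = 40/13.
Compare the errors: |x - 3/1| = |149*1 - 3*49|/(49*1) = 2/49, and |x - 40/13| = |149*13 - 40*49|/(49*13) = 23/637.
Cross-multiplying, 23*49 = 1127 < 1274 = 2*637, so 23/637 is smaller: the intermediate fraction 40/13 is closer to x than 3/1.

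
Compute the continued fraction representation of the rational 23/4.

[5; 1, 3]

Run the Euclidean algorithm on 23 and 4; the successive quotients are the partial quotients a_0, a_1, ... (each step inverts the fractional part left over by the previous one):
  23 = 5*4 + 3, so a_0 = 5.
  4 = 1*3 + 1, so a_1 = 1.
  3 = 3*1 + 0, so a_2 = 3.
The remainder reaches 0 after 3 divisions, so the expansion has 3 partial quotients, read off in order.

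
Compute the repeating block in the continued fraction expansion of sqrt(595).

[24; (2, 1, 1, 4, 1, 4, 1, 1, 2, 48)]

Write x_i = (sqrt(595) + m_i)/d_i with (m_0, d_0) = (0, 1). a_0 = floor(sqrt(595)) = 24, since 24^2 = 576 <= 595 < 625 = 25^2.
Iterate m_{i+1} = d_i*a_i - m_i, d_{i+1} = (595 - m_{i+1}^2)/d_i, a_{i+1} = floor((a_0 + m_{i+1})/d_{i+1}):
  m_1 = 1*24 - 0 = 24, d_1 = (595 - 24^2)/1 = 19/1 = 19, a_1 = floor((24 + 24)/19) = 2.
  m_2 = 19*2 - 24 = 14, d_2 = (595 - 14^2)/19 = 399/19 = 21, a_2 = floor((24 + 14)/21) = 1.
  m_3 = 21*1 - 14 = 7, d_3 = (595 - 7^2)/21 = 546/21 = 26, a_3 = floor((24 + 7)/26) = 1.
  m_4 = 26*1 - 7 = 19, d_4 = (595 - 19^2)/26 = 234/26 = 9, a_4 = floor((24 + 19)/9) = 4.
  m_5 = 9*4 - 19 = 17, d_5 = (595 - 17^2)/9 = 306/9 = 34, a_5 = floor((24 + 17)/34) = 1.
  m_6 = 34*1 - 17 = 17, d_6 = (595 - 17^2)/34 = 306/34 = 9, a_6 = floor((24 + 17)/9) = 4.
  m_7 = 9*4 - 17 = 19, d_7 = (595 - 19^2)/9 = 234/9 = 26, a_7 = floor((24 + 19)/26) = 1.
  m_8 = 26*1 - 19 = 7, d_8 = (595 - 7^2)/26 = 546/26 = 21, a_8 = floor((24 + 7)/21) = 1.
  m_9 = 21*1 - 7 = 14, d_9 = (595 - 14^2)/21 = 399/21 = 19, a_9 = floor((24 + 14)/19) = 2.
  m_10 = 19*2 - 14 = 24, d_10 = (595 - 24^2)/19 = 19/19 = 1, a_10 = floor((24 + 24)/1) = 48.
  m_11 = 1*48 - 24 = 24, d_11 = (595 - 24^2)/1 = 19/1 = 19: (m_11, d_11) = (m_1, d_1) = (24, 19), so from here the quotients repeat a_1, ..., a_10; the period length is 10.
Hence the expansion of sqrt(595) is a_0 = 24 followed by the repeating block 2, 1, 1, 4, 1, 4, 1, 1, 2, 48 (period 10).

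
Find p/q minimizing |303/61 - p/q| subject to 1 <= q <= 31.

154/31

Expand x = 303/61 as a continued fraction with the Euclidean algorithm:
  303 = 4*61 + 59, so a_0 = 4.
  61 = 1*59 + 2, so a_1 = 1.
  59 = 29*2 + 1, so a_2 = 29.
  2 = 2*1 + 0, so a_3 = 2.
so x = [4; 1, 29, 2].
Convergents (p_i = a_i*p_{i-1} + p_{i-2}, q_i = a_i*q_{i-1} + q_{i-2} with p_{-2}=0, p_{-1}=1, q_{-2}=1, q_{-1}=0), until the denominator exceeds 31:
  i=0: a_0=4, p_0 = 4*1 + 0 = 4, q_0 = 4*0 + 1 = 1.
  i=1: a_1=1, p_1 = 1*4 + 1 = 5, q_1 = 1*1 + 0 = 1.
  i=2: a_2=29, p_2 = 29*5 + 4 = 149, q_2 = 29*1 + 1 = 30.
  i=3: a_3=2, p_3 = 2*149 + 5 = 303, q_3 = 2*30 + 1 = 61.
q_3 = 61 > 31, so the last convergent with denominator <= 31 is p_2/q_2 = 149/30.
The closest fraction with denominator <= 31 is either p_2/q_2 or the intermediate fraction (k*p_2 + p_1)/(k*q_2 + q_1) with the largest k >= 1 whose denominator stays <= 31; these approach x as k grows, and every other convergent or intermediate fraction in range is farther away.
Largest k: floor((31 - q_1)/q_2) = floor((31 - 1)/30) = 1.
That gives (1*149 + 5)/(1*30 + 1) = 154/31.
Compare the errors: |x - 149/30| = |303*30 - 149*61|/(61*30) = 1/1830, and |x - 154/31| = |303*31 - 154*61|/(61*31) = 1/1891.
Cross-multiplying, 1*1830 = 1830 < 1891 = 1*1891, so 1/1891 is smaller: the intermediate fraction 154/31 is closer to x than 149/30.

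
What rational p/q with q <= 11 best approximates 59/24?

27/11

Expand x = 59/24 as a continued fraction with the Euclidean algorithm:
  59 = 2*24 + 11, so a_0 = 2.
  24 = 2*11 + 2, so a_1 = 2.
  11 = 5*2 + 1, so a_2 = 5.
  2 = 2*1 + 0, so a_3 = 2.
so x = [2; 2, 5, 2].
Convergents (p_i = a_i*p_{i-1} + p_{i-2}, q_i = a_i*q_{i-1} + q_{i-2} with p_{-2}=0, p_{-1}=1, q_{-2}=1, q_{-1}=0), until the denominator exceeds 11:
  i=0: a_0=2, p_0 = 2*1 + 0 = 2, q_0 = 2*0 + 1 = 1.
  i=1: a_1=2, p_1 = 2*2 + 1 = 5, q_1 = 2*1 + 0 = 2.
  i=2: a_2=5, p_2 = 5*5 + 2 = 27, q_2 = 5*2 + 1 = 11.
  i=3: a_3=2, p_3 = 2*27 + 5 = 59, q_3 = 2*11 + 2 = 24.
q_3 = 24 > 11, so the last convergent with denominator <= 11 is p_2/q_2 = 27/11.
The closest fraction with denominator <= 11 is either p_2/q_2 or the intermediate fraction (k*p_2 + p_1)/(k*q_2 + q_1) with the largest k >= 1 whose denominator stays <= 11; these approach x as k grows, and every other convergent or intermediate fraction in range is farther away.
Largest k: floor((11 - q_1)/q_2) = floor((11 - 2)/11) = 0.
Since k = 0, no intermediate fraction beyond p_2/q_2 has denominator <= 11, so the convergent 27/11 is the closest (its error is |59*11 - 27*24|/(24*11) = 1/264).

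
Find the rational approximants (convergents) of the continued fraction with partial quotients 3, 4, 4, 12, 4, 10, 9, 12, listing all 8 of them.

Using the convergent recurrence p_i = a_i*p_{i-1} + p_{i-2}, q_i = a_i*q_{i-1} + q_{i-2} with p_{-2}=0, p_{-1}=1, q_{-2}=1, q_{-1}=0:
  i=0: a_0=3, p_0 = 3*1 + 0 = 3, q_0 = 3*0 + 1 = 1.
  i=1: a_1=4, p_1 = 4*3 + 1 = 13, q_1 = 4*1 + 0 = 4.
  i=2: a_2=4, p_2 = 4*13 + 3 = 55, q_2 = 4*4 + 1 = 17.
  i=3: a_3=12, p_3 = 12*55 + 13 = 673, q_3 = 12*17 + 4 = 208.
  i=4: a_4=4, p_4 = 4*673 + 55 = 2747, q_4 = 4*208 + 17 = 849.
  i=5: a_5=10, p_5 = 10*2747 + 673 = 28143, q_5 = 10*849 + 208 = 8698.
  i=6: a_6=9, p_6 = 9*28143 + 2747 = 256034, q_6 = 9*8698 + 849 = 79131.
  i=7: a_7=12, p_7 = 12*256034 + 28143 = 3100551, q_7 = 12*79131 + 8698 = 958270.

3/1, 13/4, 55/17, 673/208, 2747/849, 28143/8698, 256034/79131, 3100551/958270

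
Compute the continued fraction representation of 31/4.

Run the Euclidean algorithm on 31 and 4; the successive quotients are the partial quotients a_0, a_1, ... (each step inverts the fractional part left over by the previous one):
  31 = 7*4 + 3, so a_0 = 7.
  4 = 1*3 + 1, so a_1 = 1.
  3 = 3*1 + 0, so a_2 = 3.
The remainder reaches 0 after 3 divisions, so the expansion has 3 partial quotients, read off in order.

[7; 1, 3]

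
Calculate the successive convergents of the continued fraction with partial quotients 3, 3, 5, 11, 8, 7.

Using the convergent recurrence p_i = a_i*p_{i-1} + p_{i-2}, q_i = a_i*q_{i-1} + q_{i-2} with p_{-2}=0, p_{-1}=1, q_{-2}=1, q_{-1}=0:
  i=0: a_0=3, p_0 = 3*1 + 0 = 3, q_0 = 3*0 + 1 = 1.
  i=1: a_1=3, p_1 = 3*3 + 1 = 10, q_1 = 3*1 + 0 = 3.
  i=2: a_2=5, p_2 = 5*10 + 3 = 53, q_2 = 5*3 + 1 = 16.
  i=3: a_3=11, p_3 = 11*53 + 10 = 593, q_3 = 11*16 + 3 = 179.
  i=4: a_4=8, p_4 = 8*593 + 53 = 4797, q_4 = 8*179 + 16 = 1448.
  i=5: a_5=7, p_5 = 7*4797 + 593 = 34172, q_5 = 7*1448 + 179 = 10315.

3/1, 10/3, 53/16, 593/179, 4797/1448, 34172/10315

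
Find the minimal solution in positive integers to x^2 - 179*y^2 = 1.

(x, y) = (4190210, 313191)

First expand sqrt(179) as a continued fraction. With x_i = (sqrt(179) + m_i)/d_i and (m_0, d_0) = (0, 1): a_0 = floor(sqrt(179)) = 13, since 13^2 = 169 <= 179 < 196 = 14^2.
Iterate m_{i+1} = d_i*a_i - m_i, d_{i+1} = (179 - m_{i+1}^2)/d_i, a_{i+1} = floor((a_0 + m_{i+1})/d_{i+1}):
  m_1 = 1*13 - 0 = 13, d_1 = (179 - 13^2)/1 = 10/1 = 10, a_1 = floor((13 + 13)/10) = 2.
  m_2 = 10*2 - 13 = 7, d_2 = (179 - 7^2)/10 = 130/10 = 13, a_2 = floor((13 + 7)/13) = 1.
  m_3 = 13*1 - 7 = 6, d_3 = (179 - 6^2)/13 = 143/13 = 11, a_3 = floor((13 + 6)/11) = 1.
  m_4 = 11*1 - 6 = 5, d_4 = (179 - 5^2)/11 = 154/11 = 14, a_4 = floor((13 + 5)/14) = 1.
  m_5 = 14*1 - 5 = 9, d_5 = (179 - 9^2)/14 = 98/14 = 7, a_5 = floor((13 + 9)/7) = 3.
  m_6 = 7*3 - 9 = 12, d_6 = (179 - 12^2)/7 = 35/7 = 5, a_6 = floor((13 + 12)/5) = 5.
  m_7 = 5*5 - 12 = 13, d_7 = (179 - 13^2)/5 = 10/5 = 2, a_7 = floor((13 + 13)/2) = 13.
  m_8 = 2*13 - 13 = 13, d_8 = (179 - 13^2)/2 = 10/2 = 5, a_8 = floor((13 + 13)/5) = 5.
  m_9 = 5*5 - 13 = 12, d_9 = (179 - 12^2)/5 = 35/5 = 7, a_9 = floor((13 + 12)/7) = 3.
  m_10 = 7*3 - 12 = 9, d_10 = (179 - 9^2)/7 = 98/7 = 14, a_10 = floor((13 + 9)/14) = 1.
  m_11 = 14*1 - 9 = 5, d_11 = (179 - 5^2)/14 = 154/14 = 11, a_11 = floor((13 + 5)/11) = 1.
  m_12 = 11*1 - 5 = 6, d_12 = (179 - 6^2)/11 = 143/11 = 13, a_12 = floor((13 + 6)/13) = 1.
  m_13 = 13*1 - 6 = 7, d_13 = (179 - 7^2)/13 = 130/13 = 10, a_13 = floor((13 + 7)/10) = 2.
  m_14 = 10*2 - 7 = 13, d_14 = (179 - 13^2)/10 = 10/10 = 1, a_14 = floor((13 + 13)/1) = 26.
  m_15 = 1*26 - 13 = 13, d_15 = (179 - 13^2)/1 = 10/1 = 10: (m_15, d_15) = (m_1, d_1) = (13, 10), so from here the quotients repeat a_1, ..., a_14; the period length is 14.
So sqrt(179) = [13; (2, 1, 1, 1, 3, 5, 13, 5, 3, 1, 1, 1, 2, 26)] with period length k = 14.
k is even, so the fundamental solution of x^2 - 179y^2 = 1 is (p_{k-1}, q_{k-1}) = (p_13, q_13); compute convergents through index 13.
Convergents (p_i = a_i*p_{i-1} + p_{i-2}, q_i = a_i*q_{i-1} + q_{i-2} with p_{-2}=0, p_{-1}=1, q_{-2}=1, q_{-1}=0):
  i=0: a_0=13, p_0 = 13*1 + 0 = 13, q_0 = 13*0 + 1 = 1.
  i=1: a_1=2, p_1 = 2*13 + 1 = 27, q_1 = 2*1 + 0 = 2.
  i=2: a_2=1, p_2 = 1*27 + 13 = 40, q_2 = 1*2 + 1 = 3.
  i=3: a_3=1, p_3 = 1*40 + 27 = 67, q_3 = 1*3 + 2 = 5.
  i=4: a_4=1, p_4 = 1*67 + 40 = 107, q_4 = 1*5 + 3 = 8.
  i=5: a_5=3, p_5 = 3*107 + 67 = 388, q_5 = 3*8 + 5 = 29.
  i=6: a_6=5, p_6 = 5*388 + 107 = 2047, q_6 = 5*29 + 8 = 153.
  i=7: a_7=13, p_7 = 13*2047 + 388 = 26999, q_7 = 13*153 + 29 = 2018.
  i=8: a_8=5, p_8 = 5*26999 + 2047 = 137042, q_8 = 5*2018 + 153 = 10243.
  i=9: a_9=3, p_9 = 3*137042 + 26999 = 438125, q_9 = 3*10243 + 2018 = 32747.
  i=10: a_10=1, p_10 = 1*438125 + 137042 = 575167, q_10 = 1*32747 + 10243 = 42990.
  i=11: a_11=1, p_11 = 1*575167 + 438125 = 1013292, q_11 = 1*42990 + 32747 = 75737.
  i=12: a_12=1, p_12 = 1*1013292 + 575167 = 1588459, q_12 = 1*75737 + 42990 = 118727.
  i=13: a_13=2, p_13 = 2*1588459 + 1013292 = 4190210, q_13 = 2*118727 + 75737 = 313191.
Check: 4190210^2 - 179*313191^2 = 17557859844100 - 17557859844099 = 1, so (x, y) = (4190210, 313191) solves the equation, and by the theorem it is the least positive solution.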